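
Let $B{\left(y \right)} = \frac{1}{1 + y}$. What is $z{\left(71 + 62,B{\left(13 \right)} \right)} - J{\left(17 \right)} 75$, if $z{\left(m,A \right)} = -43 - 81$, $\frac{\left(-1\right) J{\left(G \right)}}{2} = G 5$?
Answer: $12626$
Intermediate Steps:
$J{\left(G \right)} = - 10 G$ ($J{\left(G \right)} = - 2 G 5 = - 2 \cdot 5 G = - 10 G$)
$z{\left(m,A \right)} = -124$ ($z{\left(m,A \right)} = -43 - 81 = -124$)
$z{\left(71 + 62,B{\left(13 \right)} \right)} - J{\left(17 \right)} 75 = -124 - \left(-10\right) 17 \cdot 75 = -124 - \left(-170\right) 75 = -124 - -12750 = -124 + 12750 = 12626$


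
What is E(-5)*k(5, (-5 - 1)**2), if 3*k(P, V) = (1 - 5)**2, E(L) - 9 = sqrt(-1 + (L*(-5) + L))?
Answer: 48 + 16*sqrt(19)/3 ≈ 71.247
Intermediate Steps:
E(L) = 9 + sqrt(-1 - 4*L) (E(L) = 9 + sqrt(-1 + (L*(-5) + L)) = 9 + sqrt(-1 + (-5*L + L)) = 9 + sqrt(-1 - 4*L))
k(P, V) = 16/3 (k(P, V) = (1 - 5)**2/3 = (1/3)*(-4)**2 = (1/3)*16 = 16/3)
E(-5)*k(5, (-5 - 1)**2) = (9 + sqrt(-1 - 4*(-5)))*(16/3) = (9 + sqrt(-1 + 20))*(16/3) = (9 + sqrt(19))*(16/3) = 48 + 16*sqrt(19)/3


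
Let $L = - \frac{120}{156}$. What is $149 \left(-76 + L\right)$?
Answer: $- \frac{148702}{13} \approx -11439.0$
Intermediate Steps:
$L = - \frac{10}{13}$ ($L = \left(-120\right) \frac{1}{156} = - \frac{10}{13} \approx -0.76923$)
$149 \left(-76 + L\right) = 149 \left(-76 - \frac{10}{13}\right) = 149 \left(- \frac{998}{13}\right) = - \frac{148702}{13}$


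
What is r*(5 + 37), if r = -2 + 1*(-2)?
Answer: -168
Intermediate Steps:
r = -4 (r = -2 - 2 = -4)
r*(5 + 37) = -4*(5 + 37) = -4*42 = -168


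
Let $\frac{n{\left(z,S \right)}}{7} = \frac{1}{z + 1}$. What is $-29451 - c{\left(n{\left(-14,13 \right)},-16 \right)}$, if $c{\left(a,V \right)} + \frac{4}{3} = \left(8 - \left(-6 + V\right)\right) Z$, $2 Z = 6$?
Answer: $- \frac{88619}{3} \approx -29540.0$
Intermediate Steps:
$Z = 3$ ($Z = \frac{1}{2} \cdot 6 = 3$)
$n{\left(z,S \right)} = \frac{7}{1 + z}$ ($n{\left(z,S \right)} = \frac{7}{z + 1} = \frac{7}{1 + z}$)
$c{\left(a,V \right)} = \frac{122}{3} - 3 V$ ($c{\left(a,V \right)} = - \frac{4}{3} + \left(8 - \left(-6 + V\right)\right) 3 = - \frac{4}{3} + \left(14 - V\right) 3 = - \frac{4}{3} - \left(-42 + 3 V\right) = \frac{122}{3} - 3 V$)
$-29451 - c{\left(n{\left(-14,13 \right)},-16 \right)} = -29451 - \left(\frac{122}{3} - -48\right) = -29451 - \left(\frac{122}{3} + 48\right) = -29451 - \frac{266}{3} = - \frac{88619}{3}$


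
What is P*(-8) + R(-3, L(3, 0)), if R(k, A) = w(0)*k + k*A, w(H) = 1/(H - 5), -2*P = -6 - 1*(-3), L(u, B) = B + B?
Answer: -57/5 ≈ -11.400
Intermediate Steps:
L(u, B) = 2*B
P = 3/2 (P = -(-6 - 1*(-3))/2 = -(-6 + 3)/2 = -½*(-3) = 3/2 ≈ 1.5000)
w(H) = 1/(-5 + H)
R(k, A) = -k/5 + A*k (R(k, A) = k/(-5 + 0) + k*A = k/(-5) + A*k = -k/5 + A*k)
P*(-8) + R(-3, L(3, 0)) = (3/2)*(-8) - 3*(-⅕ + 2*0) = -12 - 3*(-⅕ + 0) = -12 - 3*(-⅕) = -12 + ⅗ = -57/5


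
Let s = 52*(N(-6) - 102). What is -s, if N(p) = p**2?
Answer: 3432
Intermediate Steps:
s = -3432 (s = 52*((-6)**2 - 102) = 52*(36 - 102) = 52*(-66) = -3432)
-s = -1*(-3432) = 3432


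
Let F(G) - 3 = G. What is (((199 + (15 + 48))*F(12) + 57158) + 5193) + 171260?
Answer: 237541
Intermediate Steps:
F(G) = 3 + G
(((199 + (15 + 48))*F(12) + 57158) + 5193) + 171260 = (((199 + (15 + 48))*(3 + 12) + 57158) + 5193) + 171260 = (((199 + 63)*15 + 57158) + 5193) + 171260 = ((262*15 + 57158) + 5193) + 171260 = ((3930 + 57158) + 5193) + 171260 = (61088 + 5193) + 171260 = 66281 + 171260 = 237541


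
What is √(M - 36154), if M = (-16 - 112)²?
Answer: I*√19770 ≈ 140.61*I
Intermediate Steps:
M = 16384 (M = (-128)² = 16384)
√(M - 36154) = √(16384 - 36154) = √(-19770) = I*√19770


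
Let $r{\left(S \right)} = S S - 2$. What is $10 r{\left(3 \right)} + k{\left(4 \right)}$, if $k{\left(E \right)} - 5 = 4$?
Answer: $79$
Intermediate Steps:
$k{\left(E \right)} = 9$ ($k{\left(E \right)} = 5 + 4 = 9$)
$r{\left(S \right)} = -2 + S^{2}$ ($r{\left(S \right)} = S^{2} + \left(-2 + 0\right) = S^{2} - 2 = -2 + S^{2}$)
$10 r{\left(3 \right)} + k{\left(4 \right)} = 10 \left(-2 + 3^{2}\right) + 9 = 10 \left(-2 + 9\right) + 9 = 10 \cdot 7 + 9 = 70 + 9 = 79$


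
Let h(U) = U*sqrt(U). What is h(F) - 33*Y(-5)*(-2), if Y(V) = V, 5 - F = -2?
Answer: -330 + 7*sqrt(7) ≈ -311.48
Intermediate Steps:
F = 7 (F = 5 - 1*(-2) = 5 + 2 = 7)
h(U) = U**(3/2)
h(F) - 33*Y(-5)*(-2) = 7**(3/2) - (-165)*(-2) = 7*sqrt(7) - 33*10 = 7*sqrt(7) - 330 = -330 + 7*sqrt(7)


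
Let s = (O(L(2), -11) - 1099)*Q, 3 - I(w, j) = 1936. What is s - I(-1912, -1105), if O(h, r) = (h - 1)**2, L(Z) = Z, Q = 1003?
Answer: -1099361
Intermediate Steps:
I(w, j) = -1933 (I(w, j) = 3 - 1*1936 = 3 - 1936 = -1933)
O(h, r) = (-1 + h)**2
s = -1101294 (s = ((-1 + 2)**2 - 1099)*1003 = (1**2 - 1099)*1003 = (1 - 1099)*1003 = -1098*1003 = -1101294)
s - I(-1912, -1105) = -1101294 - 1*(-1933) = -1101294 + 1933 = -1099361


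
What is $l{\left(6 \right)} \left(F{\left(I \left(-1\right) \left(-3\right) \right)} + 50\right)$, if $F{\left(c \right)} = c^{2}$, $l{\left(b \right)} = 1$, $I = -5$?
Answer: $275$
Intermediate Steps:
$l{\left(6 \right)} \left(F{\left(I \left(-1\right) \left(-3\right) \right)} + 50\right) = 1 \left(\left(\left(-5\right) \left(-1\right) \left(-3\right)\right)^{2} + 50\right) = 1 \left(\left(5 \left(-3\right)\right)^{2} + 50\right) = 1 \left(\left(-15\right)^{2} + 50\right) = 1 \left(225 + 50\right) = 1 \cdot 275 = 275$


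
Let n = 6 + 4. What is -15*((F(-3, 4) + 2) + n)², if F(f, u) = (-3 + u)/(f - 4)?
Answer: -103335/49 ≈ -2108.9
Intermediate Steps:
F(f, u) = (-3 + u)/(-4 + f)
n = 10
-15*((F(-3, 4) + 2) + n)² = -15*(((-3 + 4)/(-4 - 3) + 2) + 10)² = -15*((1/(-7) + 2) + 10)² = -15*((-⅐*1 + 2) + 10)² = -15*((-⅐ + 2) + 10)² = -15*(13/7 + 10)² = -15*(83/7)² = -15*6889/49 = -103335/49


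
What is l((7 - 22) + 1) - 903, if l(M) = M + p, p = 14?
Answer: -903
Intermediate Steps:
l(M) = 14 + M (l(M) = M + 14 = 14 + M)
l((7 - 22) + 1) - 903 = (14 + ((7 - 22) + 1)) - 903 = (14 + (-15 + 1)) - 903 = (14 - 14) - 903 = 0 - 903 = -903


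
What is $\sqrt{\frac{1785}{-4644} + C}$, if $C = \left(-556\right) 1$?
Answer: $\frac{i \sqrt{37035169}}{258} \approx 23.588 i$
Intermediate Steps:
$C = -556$
$\sqrt{\frac{1785}{-4644} + C} = \sqrt{\frac{1785}{-4644} - 556} = \sqrt{1785 \left(- \frac{1}{4644}\right) - 556} = \sqrt{- \frac{595}{1548} - 556} = \sqrt{- \frac{861283}{1548}} = \frac{i \sqrt{37035169}}{258}$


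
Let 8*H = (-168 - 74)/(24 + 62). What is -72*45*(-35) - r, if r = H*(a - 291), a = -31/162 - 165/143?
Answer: 82079720441/724464 ≈ 1.1330e+5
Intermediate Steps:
a = -2833/2106 (a = -31*1/162 - 165*1/143 = -31/162 - 15/13 = -2833/2106 ≈ -1.3452)
H = -121/344 (H = ((-168 - 74)/(24 + 62))/8 = (-242/86)/8 = (-242*1/86)/8 = (1/8)*(-121/43) = -121/344 ≈ -0.35174)
r = 74497159/724464 (r = -121*(-2833/2106 - 291)/344 = -121/344*(-615679/2106) = 74497159/724464 ≈ 102.83)
-72*45*(-35) - r = -72*45*(-35) - 1*74497159/724464 = -3240*(-35) - 74497159/724464 = 113400 - 74497159/724464 = 82079720441/724464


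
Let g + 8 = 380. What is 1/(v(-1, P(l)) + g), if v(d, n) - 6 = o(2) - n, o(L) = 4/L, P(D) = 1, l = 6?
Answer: 1/379 ≈ 0.0026385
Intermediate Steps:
g = 372 (g = -8 + 380 = 372)
v(d, n) = 8 - n (v(d, n) = 6 + (4/2 - n) = 6 + (4*(½) - n) = 6 + (2 - n) = 8 - n)
1/(v(-1, P(l)) + g) = 1/((8 - 1*1) + 372) = 1/((8 - 1) + 372) = 1/(7 + 372) = 1/379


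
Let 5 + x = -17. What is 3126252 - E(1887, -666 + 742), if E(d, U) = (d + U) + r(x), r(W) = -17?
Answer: 3124306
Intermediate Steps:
x = -22 (x = -5 - 17 = -22)
E(d, U) = -17 + U + d (E(d, U) = (d + U) - 17 = (U + d) - 17 = -17 + U + d)
3126252 - E(1887, -666 + 742) = 3126252 - (-17 + (-666 + 742) + 1887) = 3126252 - (-17 + 76 + 1887) = 3126252 - 1*1946 = 3126252 - 1946 = 3124306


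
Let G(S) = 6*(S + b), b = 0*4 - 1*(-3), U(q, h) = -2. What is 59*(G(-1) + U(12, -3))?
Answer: 590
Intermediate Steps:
b = 3 (b = 0 + 3 = 3)
G(S) = 18 + 6*S (G(S) = 6*(S + 3) = 6*(3 + S) = 18 + 6*S)
59*(G(-1) + U(12, -3)) = 59*((18 + 6*(-1)) - 2) = 59*((18 - 6) - 2) = 59*(12 - 2) = 59*10 = 590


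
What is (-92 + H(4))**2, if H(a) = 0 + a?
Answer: 7744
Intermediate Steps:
H(a) = a
(-92 + H(4))**2 = (-92 + 4)**2 = (-88)**2 = 7744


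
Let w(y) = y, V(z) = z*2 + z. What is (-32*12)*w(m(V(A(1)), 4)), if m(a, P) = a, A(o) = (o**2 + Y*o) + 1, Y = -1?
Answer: -1152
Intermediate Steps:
A(o) = 1 + o**2 - o (A(o) = (o**2 - o) + 1 = 1 + o**2 - o)
V(z) = 3*z (V(z) = 2*z + z = 3*z)
(-32*12)*w(m(V(A(1)), 4)) = (-32*12)*(3*(1 + 1**2 - 1*1)) = -1152*(1 + 1 - 1) = -1152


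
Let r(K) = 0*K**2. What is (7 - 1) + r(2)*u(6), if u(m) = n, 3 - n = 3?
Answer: 6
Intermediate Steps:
n = 0 (n = 3 - 1*3 = 3 - 3 = 0)
u(m) = 0
r(K) = 0
(7 - 1) + r(2)*u(6) = (7 - 1) + 0*0 = 6 + 0 = 6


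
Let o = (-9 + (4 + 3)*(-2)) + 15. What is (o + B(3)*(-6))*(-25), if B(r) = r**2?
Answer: 1550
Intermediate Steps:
o = -8 (o = (-9 + 7*(-2)) + 15 = (-9 - 14) + 15 = -23 + 15 = -8)
(o + B(3)*(-6))*(-25) = (-8 + 3**2*(-6))*(-25) = (-8 + 9*(-6))*(-25) = (-8 - 54)*(-25) = -62*(-25) = 1550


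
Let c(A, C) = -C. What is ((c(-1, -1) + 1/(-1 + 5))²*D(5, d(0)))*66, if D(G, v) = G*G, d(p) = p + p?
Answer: 20625/8 ≈ 2578.1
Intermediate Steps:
d(p) = 2*p
D(G, v) = G²
((c(-1, -1) + 1/(-1 + 5))²*D(5, d(0)))*66 = ((-1*(-1) + 1/(-1 + 5))²*5²)*66 = ((1 + 1/4)²*25)*66 = ((1 + ¼)²*25)*66 = ((5/4)²*25)*66 = ((25/16)*25)*66 = (625/16)*66 = 20625/8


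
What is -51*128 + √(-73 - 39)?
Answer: -6528 + 4*I*√7 ≈ -6528.0 + 10.583*I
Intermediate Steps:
-51*128 + √(-73 - 39) = -6528 + √(-112) = -6528 + 4*I*√7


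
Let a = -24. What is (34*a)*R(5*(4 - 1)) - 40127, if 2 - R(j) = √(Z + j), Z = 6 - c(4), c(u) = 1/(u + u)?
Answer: -41759 + 204*√334 ≈ -38031.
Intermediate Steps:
c(u) = 1/(2*u)
Z = 47/8 (Z = 6 - 1/(2*4) = 6 - 1*⅛ = 6 - ⅛ = 47/8 ≈ 5.8750)
R(j) = 2 - √(47/8 + j)
(34*a)*R(5*(4 - 1)) - 40127 = (34*(-24))*(2 - √(94 + 16*(5*(4 - 1)))/4) - 40127 = -816*(2 - √(94 + 16*(5*3))/4) - 40127 = -816*(2 - √(94 + 16*15)/4) - 40127 = -816*(2 - √(94 + 240)/4) - 40127 = -816*(2 - √334/4) - 40127 = (-1632 + 204*√334) - 40127 = -41759 + 204*√334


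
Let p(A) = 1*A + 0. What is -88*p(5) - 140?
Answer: -580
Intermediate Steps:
p(A) = A (p(A) = A + 0 = A)
-88*p(5) - 140 = -88*5 - 140 = -440 - 140 = -580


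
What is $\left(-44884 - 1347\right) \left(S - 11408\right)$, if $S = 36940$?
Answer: $-1180369892$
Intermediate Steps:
$\left(-44884 - 1347\right) \left(S - 11408\right) = \left(-44884 - 1347\right) \left(36940 - 11408\right) = \left(-44884 - 1347\right) 25532 = \left(-46231\right) 25532 = -1180369892$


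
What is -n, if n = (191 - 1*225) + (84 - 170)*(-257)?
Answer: -22068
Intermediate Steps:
n = 22068 (n = (191 - 225) - 86*(-257) = -34 + 22102 = 22068)
-n = -1*22068 = -22068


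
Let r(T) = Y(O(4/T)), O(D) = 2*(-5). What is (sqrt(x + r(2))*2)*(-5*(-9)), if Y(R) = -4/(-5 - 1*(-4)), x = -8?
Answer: 180*I ≈ 180.0*I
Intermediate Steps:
O(D) = -10
Y(R) = 4 (Y(R) = -4/(-5 + 4) = -4/(-1) = -4*(-1) = 4)
r(T) = 4
(sqrt(x + r(2))*2)*(-5*(-9)) = (sqrt(-8 + 4)*2)*(-5*(-9)) = (sqrt(-4)*2)*45 = ((2*I)*2)*45 = (4*I)*45 = 180*I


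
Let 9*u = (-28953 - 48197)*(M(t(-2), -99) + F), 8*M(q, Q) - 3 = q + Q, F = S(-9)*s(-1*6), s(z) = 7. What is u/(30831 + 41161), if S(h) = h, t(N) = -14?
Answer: 11842525/1295856 ≈ 9.1388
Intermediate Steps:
F = -63 (F = -9*7 = -63)
M(q, Q) = 3/8 + Q/8 + q/8 (M(q, Q) = 3/8 + (q + Q)/8 = 3/8 + (Q + q)/8 = 3/8 + (Q/8 + q/8) = 3/8 + Q/8 + q/8)
u = 11842525/18 (u = ((-28953 - 48197)*((3/8 + (⅛)*(-99) + (⅛)*(-14)) - 63))/9 = (-77150*((3/8 - 99/8 - 7/4) - 63))/9 = (-77150*(-55/4 - 63))/9 = (-77150*(-307/4))/9 = (⅑)*(11842525/2) = 11842525/18 ≈ 6.5792e+5)
u/(30831 + 41161) = 11842525/(18*(30831 + 41161)) = (11842525/18)/71992 = (11842525/18)*(1/71992) = 11842525/1295856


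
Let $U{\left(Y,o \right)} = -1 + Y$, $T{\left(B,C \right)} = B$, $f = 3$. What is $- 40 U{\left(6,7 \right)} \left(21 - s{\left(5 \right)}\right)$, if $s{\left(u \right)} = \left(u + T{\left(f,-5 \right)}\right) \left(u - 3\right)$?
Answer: $-1000$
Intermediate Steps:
$s{\left(u \right)} = \left(-3 + u\right) \left(3 + u\right)$ ($s{\left(u \right)} = \left(u + 3\right) \left(u - 3\right) = \left(3 + u\right) \left(-3 + u\right) = \left(-3 + u\right) \left(3 + u\right)$)
$- 40 U{\left(6,7 \right)} \left(21 - s{\left(5 \right)}\right) = - 40 \left(-1 + 6\right) \left(21 - \left(-9 + 5^{2}\right)\right) = \left(-40\right) 5 \left(21 - \left(-9 + 25\right)\right) = - 200 \left(21 - 16\right) = \left(-200\right) 5 = -1000$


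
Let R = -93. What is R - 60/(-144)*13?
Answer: -1051/12 ≈ -87.583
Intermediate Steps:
R - 60/(-144)*13 = -93 - 60/(-144)*13 = -93 - 60*(-1/144)*13 = -93 + (5/12)*13 = -93 + 65/12 = -1051/12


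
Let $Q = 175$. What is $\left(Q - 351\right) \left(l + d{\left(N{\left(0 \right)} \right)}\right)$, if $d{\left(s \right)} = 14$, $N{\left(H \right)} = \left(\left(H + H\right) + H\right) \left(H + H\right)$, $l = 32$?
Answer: $-8096$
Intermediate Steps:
$N{\left(H \right)} = 6 H^{2}$ ($N{\left(H \right)} = \left(2 H + H\right) 2 H = 3 H 2 H = 6 H^{2}$)
$\left(Q - 351\right) \left(l + d{\left(N{\left(0 \right)} \right)}\right) = \left(175 - 351\right) \left(32 + 14\right) = \left(-176\right) 46 = -8096$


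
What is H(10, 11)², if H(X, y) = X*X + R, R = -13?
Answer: 7569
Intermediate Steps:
H(X, y) = -13 + X² (H(X, y) = X*X - 13 = X² - 13 = -13 + X²)
H(10, 11)² = (-13 + 10²)² = (-13 + 100)² = 87² = 7569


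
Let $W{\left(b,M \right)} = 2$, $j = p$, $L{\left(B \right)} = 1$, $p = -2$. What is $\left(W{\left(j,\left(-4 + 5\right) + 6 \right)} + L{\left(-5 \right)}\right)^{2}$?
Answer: $9$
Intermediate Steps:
$j = -2$
$\left(W{\left(j,\left(-4 + 5\right) + 6 \right)} + L{\left(-5 \right)}\right)^{2} = \left(2 + 1\right)^{2} = 3^{2} = 9$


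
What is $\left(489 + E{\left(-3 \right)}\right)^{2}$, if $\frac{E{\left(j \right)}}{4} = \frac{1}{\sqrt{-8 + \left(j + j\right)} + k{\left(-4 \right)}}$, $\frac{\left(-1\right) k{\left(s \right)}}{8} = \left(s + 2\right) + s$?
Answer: $\frac{- 273887441 i + 11479764 \sqrt{14}}{- 1145 i + 48 \sqrt{14}} \approx 2.392 \cdot 10^{5} - 6.3157 i$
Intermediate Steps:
$k{\left(s \right)} = -16 - 16 s$ ($k{\left(s \right)} = - 8 \left(\left(s + 2\right) + s\right) = - 8 \left(\left(2 + s\right) + s\right) = - 8 \left(2 + 2 s\right) = -16 - 16 s$)
$E{\left(j \right)} = \frac{4}{48 + \sqrt{-8 + 2 j}}$ ($E{\left(j \right)} = \frac{4}{\sqrt{-8 + \left(j + j\right)} - -48} = \frac{4}{\sqrt{-8 + 2 j} + \left(-16 + 64\right)} = \frac{4}{\sqrt{-8 + 2 j} + 48} = \frac{4}{48 + \sqrt{-8 + 2 j}}$)
$\left(489 + E{\left(-3 \right)}\right)^{2} = \left(489 + \frac{4}{48 + \sqrt{2} \sqrt{-4 - 3}}\right)^{2} = \left(489 + \frac{4}{48 + \sqrt{2} \sqrt{-7}}\right)^{2} = \left(489 + \frac{4}{48 + \sqrt{2} i \sqrt{7}}\right)^{2} = \left(489 + \frac{4}{48 + i \sqrt{14}}\right)^{2}$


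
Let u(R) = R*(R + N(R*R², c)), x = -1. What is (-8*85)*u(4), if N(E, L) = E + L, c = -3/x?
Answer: -193120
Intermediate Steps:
c = 3 (c = -3/(-1) = -3*(-1) = 3)
u(R) = R*(3 + R + R³) (u(R) = R*(R + (R*R² + 3)) = R*(R + (R³ + 3)) = R*(R + (3 + R³)) = R*(3 + R + R³))
(-8*85)*u(4) = (-8*85)*(4*(3 + 4 + 4³)) = -2720*(3 + 4 + 64) = -2720*71 = -680*284 = -193120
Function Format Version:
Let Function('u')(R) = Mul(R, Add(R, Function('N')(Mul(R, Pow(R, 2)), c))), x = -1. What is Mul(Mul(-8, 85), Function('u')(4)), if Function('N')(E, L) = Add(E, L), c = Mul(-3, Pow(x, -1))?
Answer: -193120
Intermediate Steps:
c = 3 (c = Mul(-3, Pow(-1, -1)) = Mul(-3, -1) = 3)
Function('u')(R) = Mul(R, Add(3, R, Pow(R, 3))) (Function('u')(R) = Mul(R, Add(R, Add(Mul(R, Pow(R, 2)), 3))) = Mul(R, Add(R, Add(Pow(R, 3), 3))) = Mul(R, Add(R, Add(3, Pow(R, 3)))) = Mul(R, Add(3, R, Pow(R, 3))))
Mul(Mul(-8, 85), Function('u')(4)) = Mul(Mul(-8, 85), Mul(4, Add(3, 4, Pow(4, 3)))) = Mul(-680, Mul(4, Add(3, 4, 64))) = Mul(-680, Mul(4, 71)) = Mul(-680, 284) = -193120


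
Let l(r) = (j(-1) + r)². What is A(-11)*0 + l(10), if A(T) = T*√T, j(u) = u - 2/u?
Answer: 121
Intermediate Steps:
j(u) = u - 2/u
A(T) = T^(3/2)
l(r) = (1 + r)² (l(r) = ((-1 - 2/(-1)) + r)² = ((-1 - 2*(-1)) + r)² = ((-1 + 2) + r)² = (1 + r)²)
A(-11)*0 + l(10) = (-11)^(3/2)*0 + (1 + 10)² = -11*I*√11*0 + 11² = 0 + 121 = 121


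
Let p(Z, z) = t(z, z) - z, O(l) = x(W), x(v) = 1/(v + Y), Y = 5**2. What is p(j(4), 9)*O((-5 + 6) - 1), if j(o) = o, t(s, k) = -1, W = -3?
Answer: -5/11 ≈ -0.45455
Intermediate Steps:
Y = 25
x(v) = 1/(25 + v) (x(v) = 1/(v + 25) = 1/(25 + v))
O(l) = 1/22 (O(l) = 1/(25 - 3) = 1/22)
p(Z, z) = -1 - z
p(j(4), 9)*O((-5 + 6) - 1) = (-1 - 1*9)*(1/22) = (-1 - 9)*(1/22) = -10*1/22 = -5/11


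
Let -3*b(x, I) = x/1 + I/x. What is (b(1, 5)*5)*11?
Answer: -110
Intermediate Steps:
b(x, I) = -x/3 - I/(3*x) (b(x, I) = -(x/1 + I/x)/3 = -(x*1 + I/x)/3 = -(x + I/x)/3 = -x/3 - I/(3*x))
(b(1, 5)*5)*11 = (((⅓)*(-1*5 - 1*1²)/1)*5)*11 = (((⅓)*1*(-5 - 1*1))*5)*11 = (((⅓)*1*(-5 - 1))*5)*11 = (((⅓)*1*(-6))*5)*11 = -2*5*11 = -10*11 = -110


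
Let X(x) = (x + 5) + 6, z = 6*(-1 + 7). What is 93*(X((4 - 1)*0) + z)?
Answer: 4371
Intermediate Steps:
z = 36 (z = 6*6 = 36)
X(x) = 11 + x (X(x) = (5 + x) + 6 = 11 + x)
93*(X((4 - 1)*0) + z) = 93*((11 + (4 - 1)*0) + 36) = 93*((11 + 3*0) + 36) = 93*((11 + 0) + 36) = 93*(11 + 36) = 93*47 = 4371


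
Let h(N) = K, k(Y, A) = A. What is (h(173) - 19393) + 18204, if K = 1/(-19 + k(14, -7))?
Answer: -30915/26 ≈ -1189.0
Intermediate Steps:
K = -1/26 (K = 1/(-19 - 7) = 1/(-26) = -1/26 ≈ -0.038462)
h(N) = -1/26
(h(173) - 19393) + 18204 = (-1/26 - 19393) + 18204 = -504219/26 + 18204 = -30915/26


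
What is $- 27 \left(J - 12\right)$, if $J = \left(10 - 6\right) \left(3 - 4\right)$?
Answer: $432$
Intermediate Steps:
$J = -4$ ($J = 4 \left(-1\right) = -4$)
$- 27 \left(J - 12\right) = - 27 \left(-4 - 12\right) = \left(-27\right) \left(-16\right) = 432$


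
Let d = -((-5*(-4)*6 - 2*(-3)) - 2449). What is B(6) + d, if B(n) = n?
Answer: 2329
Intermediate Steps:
d = 2323 (d = -((20*6 + 6) - 2449) = -((120 + 6) - 2449) = -(126 - 2449) = -1*(-2323) = 2323)
B(6) + d = 6 + 2323 = 2329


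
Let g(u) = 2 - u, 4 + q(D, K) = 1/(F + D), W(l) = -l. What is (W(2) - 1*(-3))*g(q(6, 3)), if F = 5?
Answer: 65/11 ≈ 5.9091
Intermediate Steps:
q(D, K) = -4 + 1/(5 + D)
(W(2) - 1*(-3))*g(q(6, 3)) = (-1*2 - 1*(-3))*(2 - (-19 - 4*6)/(5 + 6)) = (-2 + 3)*(2 - (-19 - 24)/11) = 1*(2 - (-43)/11) = 1*(2 - 1*(-43/11)) = 1*(2 + 43/11) = 1*(65/11) = 65/11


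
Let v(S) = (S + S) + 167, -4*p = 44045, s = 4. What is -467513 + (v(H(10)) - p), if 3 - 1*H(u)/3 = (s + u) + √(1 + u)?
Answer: -1825603/4 - 6*√11 ≈ -4.5642e+5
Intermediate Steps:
p = -44045/4 (p = -¼*44045 = -44045/4 ≈ -11011.)
H(u) = -3 - 3*u - 3*√(1 + u) (H(u) = 9 - 3*((4 + u) + √(1 + u)) = 9 - 3*(4 + u + √(1 + u)) = 9 + (-12 - 3*u - 3*√(1 + u)) = -3 - 3*u - 3*√(1 + u))
v(S) = 167 + 2*S (v(S) = 2*S + 167 = 167 + 2*S)
-467513 + (v(H(10)) - p) = -467513 + ((167 + 2*(-3 - 3*10 - 3*√(1 + 10))) - 1*(-44045/4)) = -467513 + ((167 + 2*(-3 - 30 - 3*√11)) + 44045/4) = -467513 + ((167 + 2*(-33 - 3*√11)) + 44045/4) = -467513 + ((167 + (-66 - 6*√11)) + 44045/4) = -467513 + ((101 - 6*√11) + 44045/4) = -467513 + (44449/4 - 6*√11) = -1825603/4 - 6*√11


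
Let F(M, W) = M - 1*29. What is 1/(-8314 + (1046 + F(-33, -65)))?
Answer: -1/7330 ≈ -0.00013643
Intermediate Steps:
F(M, W) = -29 + M (F(M, W) = M - 29 = -29 + M)
1/(-8314 + (1046 + F(-33, -65))) = 1/(-8314 + (1046 + (-29 - 33))) = 1/(-8314 + (1046 - 62)) = 1/(-8314 + 984) = 1/(-7330) = -1/7330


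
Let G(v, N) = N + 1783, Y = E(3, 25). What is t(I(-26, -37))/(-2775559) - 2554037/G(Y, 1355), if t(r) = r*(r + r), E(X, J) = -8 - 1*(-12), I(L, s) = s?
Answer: -7088888973527/8709704142 ≈ -813.91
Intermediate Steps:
E(X, J) = 4 (E(X, J) = -8 + 12 = 4)
Y = 4
G(v, N) = 1783 + N
t(r) = 2*r**2 (t(r) = r*(2*r) = 2*r**2)
t(I(-26, -37))/(-2775559) - 2554037/G(Y, 1355) = (2*(-37)**2)/(-2775559) - 2554037/(1783 + 1355) = (2*1369)*(-1/2775559) - 2554037/3138 = 2738*(-1/2775559) - 2554037*1/3138 = -2738/2775559 - 2554037/3138 = -7088888973527/8709704142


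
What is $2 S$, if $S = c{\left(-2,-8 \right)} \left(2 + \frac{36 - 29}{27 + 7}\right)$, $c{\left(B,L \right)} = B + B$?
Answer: $- \frac{300}{17} \approx -17.647$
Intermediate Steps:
$c{\left(B,L \right)} = 2 B$
$S = - \frac{150}{17}$ ($S = 2 \left(-2\right) \left(2 + \frac{36 - 29}{27 + 7}\right) = - 4 \left(2 + \frac{7}{34}\right) = \left(-4\right) \frac{75}{34} = - \frac{150}{17} \approx -8.8235$)
$2 S = 2 \left(- \frac{150}{17}\right) = - \frac{300}{17}$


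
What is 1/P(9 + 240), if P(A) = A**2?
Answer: 1/62001 ≈ 1.6129e-5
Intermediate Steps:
1/P(9 + 240) = 1/((9 + 240)**2) = 1/(249**2) = 1/62001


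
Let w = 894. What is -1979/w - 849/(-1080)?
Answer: -76573/53640 ≈ -1.4275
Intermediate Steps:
-1979/w - 849/(-1080) = -1979/894 - 849/(-1080) = -1979*1/894 - 849*(-1/1080) = -1979/894 + 283/360 = -76573/53640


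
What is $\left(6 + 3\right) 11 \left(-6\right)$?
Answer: $-594$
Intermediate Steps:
$\left(6 + 3\right) 11 \left(-6\right) = 9 \cdot 11 \left(-6\right) = 99 \left(-6\right) = -594$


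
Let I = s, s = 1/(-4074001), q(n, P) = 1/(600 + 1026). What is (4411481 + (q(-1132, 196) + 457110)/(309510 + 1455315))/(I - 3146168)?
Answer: -1257893582976436547471/897101065562021059050 ≈ -1.4022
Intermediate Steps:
q(n, P) = 1/1626
s = -1/4074001 ≈ -2.4546e-7
I = -1/4074001 ≈ -2.4546e-7
(4411481 + (q(-1132, 196) + 457110)/(309510 + 1455315))/(I - 3146168) = (4411481 + (1/1626 + 457110)/(309510 + 1455315))/(-1/4074001 - 3146168) = (4411481 + (743260861/1626)/1764825)/(-12817491578169/4074001) = (4411481 + (743260861/1626)*(1/1764825))*(-4074001/12817491578169) = (4411481 + 743260861/2869605450)*(-4074001/12817491578169) = (12659210663432311/2869605450)*(-4074001/12817491578169) = -1257893582976436547471/897101065562021059050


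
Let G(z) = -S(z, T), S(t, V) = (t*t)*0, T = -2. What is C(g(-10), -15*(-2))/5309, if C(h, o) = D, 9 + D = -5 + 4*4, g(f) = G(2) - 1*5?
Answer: 2/5309 ≈ 0.00037672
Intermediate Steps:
S(t, V) = 0 (S(t, V) = t²*0 = 0)
G(z) = 0 (G(z) = -1*0 = 0)
g(f) = -5 (g(f) = 0 - 1*5 = 0 - 5 = -5)
D = 2 (D = -9 + (-5 + 4*4) = -9 + (-5 + 16) = -9 + 11 = 2)
C(h, o) = 2
C(g(-10), -15*(-2))/5309 = 2/5309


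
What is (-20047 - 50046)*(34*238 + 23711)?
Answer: -2229167679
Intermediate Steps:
(-20047 - 50046)*(34*238 + 23711) = -70093*(8092 + 23711) = -70093*31803 = -2229167679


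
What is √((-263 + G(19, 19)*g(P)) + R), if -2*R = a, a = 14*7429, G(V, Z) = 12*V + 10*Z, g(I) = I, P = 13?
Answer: 4*I*√2927 ≈ 216.41*I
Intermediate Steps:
G(V, Z) = 10*Z + 12*V
a = 104006
R = -52003 (R = -½*104006 = -52003)
√((-263 + G(19, 19)*g(P)) + R) = √((-263 + (10*19 + 12*19)*13) - 52003) = √((-263 + (190 + 228)*13) - 52003) = √((-263 + 418*13) - 52003) = √((-263 + 5434) - 52003) = √(5171 - 52003) = √(-46832) = 4*I*√2927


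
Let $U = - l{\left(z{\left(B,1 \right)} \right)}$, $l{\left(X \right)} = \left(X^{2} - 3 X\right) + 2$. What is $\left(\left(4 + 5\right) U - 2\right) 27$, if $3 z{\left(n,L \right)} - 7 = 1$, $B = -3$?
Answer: $-324$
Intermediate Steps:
$z{\left(n,L \right)} = \frac{8}{3}$ ($z{\left(n,L \right)} = \frac{7}{3} + \frac{1}{3} \cdot 1 = \frac{7}{3} + \frac{1}{3} = \frac{8}{3}$)
$l{\left(X \right)} = 2 + X^{2} - 3 X$
$U = - \frac{10}{9}$ ($U = - (2 + \left(\frac{8}{3}\right)^{2} - 8) = - (2 + \frac{64}{9} - 8) = \left(-1\right) \frac{10}{9} = - \frac{10}{9} \approx -1.1111$)
$\left(\left(4 + 5\right) U - 2\right) 27 = \left(\left(4 + 5\right) \left(- \frac{10}{9}\right) - 2\right) 27 = \left(9 \left(- \frac{10}{9}\right) - 2\right) 27 = \left(-10 - 2\right) 27 = \left(-12\right) 27 = -324$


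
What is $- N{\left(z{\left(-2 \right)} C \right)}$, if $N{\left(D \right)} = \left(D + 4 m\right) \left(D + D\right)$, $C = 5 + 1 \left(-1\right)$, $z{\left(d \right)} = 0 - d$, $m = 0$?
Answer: $-128$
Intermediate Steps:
$z{\left(d \right)} = - d$
$C = 4$ ($C = 5 - 1 = 4$)
$N{\left(D \right)} = 2 D^{2}$ ($N{\left(D \right)} = \left(D + 4 \cdot 0\right) \left(D + D\right) = \left(D + 0\right) 2 D = D 2 D = 2 D^{2}$)
$- N{\left(z{\left(-2 \right)} C \right)} = - 2 \left(\left(-1\right) \left(-2\right) 4\right)^{2} = - 2 \left(2 \cdot 4\right)^{2} = - 2 \cdot 8^{2} = - 2 \cdot 64 = \left(-1\right) 128 = -128$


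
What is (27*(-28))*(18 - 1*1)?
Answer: -12852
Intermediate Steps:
(27*(-28))*(18 - 1*1) = -756*(18 - 1) = -756*17 = -12852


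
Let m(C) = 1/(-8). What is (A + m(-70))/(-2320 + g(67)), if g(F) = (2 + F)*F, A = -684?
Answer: -5473/18424 ≈ -0.29706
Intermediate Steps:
m(C) = -⅛
g(F) = F*(2 + F)
(A + m(-70))/(-2320 + g(67)) = (-684 - ⅛)/(-2320 + 67*(2 + 67)) = -5473/(8*(-2320 + 67*69)) = -5473/(8*(-2320 + 4623)) = -5473/8/2303 = -5473/8*1/2303 = -5473/18424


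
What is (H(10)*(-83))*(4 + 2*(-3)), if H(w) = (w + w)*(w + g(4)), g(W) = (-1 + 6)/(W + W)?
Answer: 35275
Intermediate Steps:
g(W) = 5/(2*W) (g(W) = 5/((2*W)) = 5*(1/(2*W)) = 5/(2*W))
H(w) = 2*w*(5/8 + w) (H(w) = (w + w)*(w + (5/2)/4) = (2*w)*(w + (5/2)*(1/4)) = (2*w)*(w + 5/8) = (2*w)*(5/8 + w) = 2*w*(5/8 + w))
(H(10)*(-83))*(4 + 2*(-3)) = (((1/4)*10*(5 + 8*10))*(-83))*(4 + 2*(-3)) = (((1/4)*10*(5 + 80))*(-83))*(4 - 6) = (((1/4)*10*85)*(-83))*(-2) = ((425/2)*(-83))*(-2) = -35275/2*(-2) = 35275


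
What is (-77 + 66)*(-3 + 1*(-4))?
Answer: 77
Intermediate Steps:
(-77 + 66)*(-3 + 1*(-4)) = -11*(-3 - 4) = -11*(-7) = 77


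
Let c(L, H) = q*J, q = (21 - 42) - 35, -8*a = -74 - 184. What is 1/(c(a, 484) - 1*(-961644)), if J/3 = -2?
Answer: 1/961980 ≈ 1.0395e-6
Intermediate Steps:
a = 129/4 (a = -(-74 - 184)/8 = -1/8*(-258) = 129/4 ≈ 32.250)
q = -56 (q = -21 - 35 = -56)
J = -6 (J = 3*(-2) = -6)
c(L, H) = 336 (c(L, H) = -56*(-6) = 336)
1/(c(a, 484) - 1*(-961644)) = 1/(336 - 1*(-961644)) = 1/(336 + 961644) = 1/961980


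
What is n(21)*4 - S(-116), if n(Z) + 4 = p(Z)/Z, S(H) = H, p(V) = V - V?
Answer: 100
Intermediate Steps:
p(V) = 0
n(Z) = -4 (n(Z) = -4 + 0/Z = -4 + 0 = -4)
n(21)*4 - S(-116) = -4*4 - 1*(-116) = -16 + 116 = 100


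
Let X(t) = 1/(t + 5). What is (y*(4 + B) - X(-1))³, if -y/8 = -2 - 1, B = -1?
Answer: 23639903/64 ≈ 3.6937e+5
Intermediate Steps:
X(t) = 1/(5 + t)
y = 24 (y = -8*(-2 - 1) = -8*(-3) = 24)
(y*(4 + B) - X(-1))³ = (24*(4 - 1) - 1/(5 - 1))³ = (24*3 - 1/4)³ = (72 - 1*¼)³ = (72 - ¼)³ = (287/4)³ = 23639903/64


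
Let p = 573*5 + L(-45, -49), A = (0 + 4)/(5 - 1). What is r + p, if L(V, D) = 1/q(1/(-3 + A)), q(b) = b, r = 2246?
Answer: 5109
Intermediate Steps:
A = 1 (A = 4/4 = 4*(¼) = 1)
L(V, D) = -2 (L(V, D) = 1/(1/(-3 + 1)) = 1/(1/(-2)) = 1/(-½) = -2)
p = 2863 (p = 573*5 - 2 = 2865 - 2 = 2863)
r + p = 2246 + 2863 = 5109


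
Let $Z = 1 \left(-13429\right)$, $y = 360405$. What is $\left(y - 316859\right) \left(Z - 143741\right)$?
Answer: $-6844124820$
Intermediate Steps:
$Z = -13429$
$\left(y - 316859\right) \left(Z - 143741\right) = \left(360405 - 316859\right) \left(-13429 - 143741\right) = 43546 \left(-157170\right) = -6844124820$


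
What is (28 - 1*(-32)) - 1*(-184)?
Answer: 244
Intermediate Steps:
(28 - 1*(-32)) - 1*(-184) = (28 + 32) + 184 = 60 + 184 = 244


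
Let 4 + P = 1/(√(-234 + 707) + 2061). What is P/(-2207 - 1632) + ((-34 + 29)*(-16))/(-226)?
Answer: -650287879677/1842485913136 + √473/16305185072 ≈ -0.35294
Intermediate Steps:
P = -4 + 1/(2061 + √473) (P = -4 + 1/(√(-234 + 707) + 2061) = -4 + 1/(√473 + 2061) = -4 + 1/(2061 + √473) ≈ -3.9995)
P/(-2207 - 1632) + ((-34 + 29)*(-16))/(-226) = (-16986931/4247248 - √473/4247248)/(-2207 - 1632) + ((-34 + 29)*(-16))/(-226) = (-16986931/4247248 - √473/4247248)/(-3839) - 5*(-16)*(-1/226) = (-16986931/4247248 - √473/4247248)*(-1/3839) + 80*(-1/226) = (16986931/16305185072 + √473/16305185072) - 40/113 = -650287879677/1842485913136 + √473/16305185072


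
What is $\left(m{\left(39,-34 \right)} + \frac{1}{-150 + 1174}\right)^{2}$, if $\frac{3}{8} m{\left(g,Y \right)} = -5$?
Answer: $\frac{1677475849}{9437184} \approx 177.75$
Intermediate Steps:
$m{\left(g,Y \right)} = - \frac{40}{3}$ ($m{\left(g,Y \right)} = \frac{8}{3} \left(-5\right) = - \frac{40}{3}$)
$\left(m{\left(39,-34 \right)} + \frac{1}{-150 + 1174}\right)^{2} = \left(- \frac{40}{3} + \frac{1}{-150 + 1174}\right)^{2} = \left(- \frac{40}{3} + \frac{1}{1024}\right)^{2} = \left(- \frac{40957}{3072}\right)^{2} = \frac{1677475849}{9437184}$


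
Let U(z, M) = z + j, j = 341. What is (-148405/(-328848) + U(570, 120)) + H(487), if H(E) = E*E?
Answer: 78292280245/328848 ≈ 2.3808e+5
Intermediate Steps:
H(E) = E²
U(z, M) = 341 + z (U(z, M) = z + 341 = 341 + z)
(-148405/(-328848) + U(570, 120)) + H(487) = (-148405/(-328848) + (341 + 570)) + 487² = (-148405*(-1/328848) + 911) + 237169 = (148405/328848 + 911) + 237169 = 299728933/328848 + 237169 = 78292280245/328848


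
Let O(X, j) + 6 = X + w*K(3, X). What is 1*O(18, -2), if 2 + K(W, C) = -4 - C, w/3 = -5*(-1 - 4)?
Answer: -1788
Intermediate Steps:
w = 75 (w = 3*(-5*(-1 - 4)) = 3*(-5*(-5)) = 3*25 = 75)
K(W, C) = -6 - C (K(W, C) = -2 + (-4 - C) = -6 - C)
O(X, j) = -456 - 74*X (O(X, j) = -6 + (X + 75*(-6 - X)) = -6 + (X + (-450 - 75*X)) = -6 + (-450 - 74*X) = -456 - 74*X)
1*O(18, -2) = 1*(-456 - 74*18) = 1*(-456 - 1332) = 1*(-1788) = -1788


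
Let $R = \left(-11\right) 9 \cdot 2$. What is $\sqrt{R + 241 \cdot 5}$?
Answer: $\sqrt{1007} \approx 31.733$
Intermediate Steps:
$R = -198$ ($R = \left(-99\right) 2 = -198$)
$\sqrt{R + 241 \cdot 5} = \sqrt{-198 + 241 \cdot 5} = \sqrt{-198 + 1205} = \sqrt{1007}$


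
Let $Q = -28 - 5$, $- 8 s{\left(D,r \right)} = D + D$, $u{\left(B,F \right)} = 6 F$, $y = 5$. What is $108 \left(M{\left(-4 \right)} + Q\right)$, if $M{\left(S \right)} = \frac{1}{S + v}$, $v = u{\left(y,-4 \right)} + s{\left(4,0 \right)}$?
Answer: $- \frac{103464}{29} \approx -3567.7$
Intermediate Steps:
$s{\left(D,r \right)} = - \frac{D}{4}$ ($s{\left(D,r \right)} = - \frac{D + D}{8} = - \frac{2 D}{8} = - \frac{D}{4}$)
$v = -25$ ($v = 6 \left(-4\right) - 1 = -24 - 1 = -25$)
$M{\left(S \right)} = \frac{1}{-25 + S}$ ($M{\left(S \right)} = \frac{1}{S - 25} = \frac{1}{-25 + S}$)
$Q = -33$ ($Q = -28 - 5 = -33$)
$108 \left(M{\left(-4 \right)} + Q\right) = 108 \left(\frac{1}{-25 - 4} - 33\right) = 108 \left(\frac{1}{-29} - 33\right) = 108 \left(- \frac{1}{29} - 33\right) = 108 \left(- \frac{958}{29}\right) = - \frac{103464}{29}$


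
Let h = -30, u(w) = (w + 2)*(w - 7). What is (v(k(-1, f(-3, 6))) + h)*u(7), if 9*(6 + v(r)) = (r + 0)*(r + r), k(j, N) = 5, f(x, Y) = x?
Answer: 0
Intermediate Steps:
u(w) = (-7 + w)*(2 + w) (u(w) = (2 + w)*(-7 + w) = (-7 + w)*(2 + w))
v(r) = -6 + 2*r**2/9 (v(r) = -6 + ((r + 0)*(r + r))/9 = -6 + (r*(2*r))/9 = -6 + (2*r**2)/9 = -6 + 2*r**2/9)
(v(k(-1, f(-3, 6))) + h)*u(7) = ((-6 + (2/9)*5**2) - 30)*(-14 + 7**2 - 5*7) = ((-6 + (2/9)*25) - 30)*(-14 + 49 - 35) = ((-6 + 50/9) - 30)*0 = (-4/9 - 30)*0 = -274/9*0 = 0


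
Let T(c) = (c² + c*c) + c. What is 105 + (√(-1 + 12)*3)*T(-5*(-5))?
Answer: 105 + 3825*√11 ≈ 12791.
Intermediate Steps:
T(c) = c + 2*c² (T(c) = (c² + c²) + c = 2*c² + c = c + 2*c²)
105 + (√(-1 + 12)*3)*T(-5*(-5)) = 105 + (√(-1 + 12)*3)*((-5*(-5))*(1 + 2*(-5*(-5)))) = 105 + (√11*3)*(25*(1 + 2*25)) = 105 + (3*√11)*(25*(1 + 50)) = 105 + (3*√11)*(25*51) = 105 + (3*√11)*1275 = 105 + 3825*√11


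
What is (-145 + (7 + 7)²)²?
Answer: 2601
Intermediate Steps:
(-145 + (7 + 7)²)² = (-145 + 14²)² = (-145 + 196)² = 51² = 2601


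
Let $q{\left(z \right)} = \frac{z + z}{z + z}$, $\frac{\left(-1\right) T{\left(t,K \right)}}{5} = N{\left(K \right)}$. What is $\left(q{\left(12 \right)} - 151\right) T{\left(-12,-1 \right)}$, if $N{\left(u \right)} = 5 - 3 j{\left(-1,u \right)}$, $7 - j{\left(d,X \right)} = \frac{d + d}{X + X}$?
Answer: $-9750$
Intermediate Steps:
$j{\left(d,X \right)} = 7 - \frac{d}{X}$ ($j{\left(d,X \right)} = 7 - \frac{d + d}{X + X} = 7 - \frac{2 d}{2 X} = 7 - 2 d \frac{1}{2 X} = 7 - \frac{d}{X}$)
$N{\left(u \right)} = -16 - \frac{3}{u}$ ($N{\left(u \right)} = 5 - 3 \left(7 - - \frac{1}{u}\right) = 5 - 3 \left(7 + \frac{1}{u}\right) = 5 - \left(21 + \frac{3}{u}\right) = -16 - \frac{3}{u}$)
$T{\left(t,K \right)} = 80 + \frac{15}{K}$ ($T{\left(t,K \right)} = - 5 \left(-16 - \frac{3}{K}\right) = 80 + \frac{15}{K}$)
$q{\left(z \right)} = 1$ ($q{\left(z \right)} = \frac{2 z}{2 z} = 2 z \frac{1}{2 z} = 1$)
$\left(q{\left(12 \right)} - 151\right) T{\left(-12,-1 \right)} = \left(1 - 151\right) \left(80 + \frac{15}{-1}\right) = - 150 \left(80 + 15 \left(-1\right)\right) = - 150 \left(80 - 15\right) = \left(-150\right) 65 = -9750$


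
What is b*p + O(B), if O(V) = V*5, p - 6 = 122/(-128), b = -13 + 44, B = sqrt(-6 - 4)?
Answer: 10013/64 + 5*I*sqrt(10) ≈ 156.45 + 15.811*I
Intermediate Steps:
B = I*sqrt(10) (B = sqrt(-10) = I*sqrt(10) ≈ 3.1623*I)
b = 31
p = 323/64 (p = 6 + 122/(-128) = 6 + 122*(-1/128) = 6 - 61/64 = 323/64 ≈ 5.0469)
O(V) = 5*V
b*p + O(B) = 31*(323/64) + 5*(I*sqrt(10)) = 10013/64 + 5*I*sqrt(10)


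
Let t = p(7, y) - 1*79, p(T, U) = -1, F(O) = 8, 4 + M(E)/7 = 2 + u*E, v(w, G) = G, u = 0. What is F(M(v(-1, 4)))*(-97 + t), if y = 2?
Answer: -1416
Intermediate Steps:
M(E) = -14 (M(E) = -28 + 7*(2 + 0*E) = -28 + 7*(2 + 0) = -28 + 7*2 = -28 + 14 = -14)
t = -80 (t = -1 - 1*79 = -1 - 79 = -80)
F(M(v(-1, 4)))*(-97 + t) = 8*(-97 - 80) = 8*(-177) = -1416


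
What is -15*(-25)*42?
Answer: 15750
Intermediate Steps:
-15*(-25)*42 = 375*42 = 15750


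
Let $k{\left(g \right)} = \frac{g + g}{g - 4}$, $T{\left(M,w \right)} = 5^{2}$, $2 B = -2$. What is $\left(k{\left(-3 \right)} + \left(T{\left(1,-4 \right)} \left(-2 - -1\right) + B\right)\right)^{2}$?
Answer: $\frac{30976}{49} \approx 632.16$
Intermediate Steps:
$B = -1$ ($B = \frac{1}{2} \left(-2\right) = -1$)
$T{\left(M,w \right)} = 25$
$k{\left(g \right)} = \frac{2 g}{-4 + g}$
$\left(k{\left(-3 \right)} + \left(T{\left(1,-4 \right)} \left(-2 - -1\right) + B\right)\right)^{2} = \left(2 \left(-3\right) \frac{1}{-4 - 3} + \left(25 \left(-2 - -1\right) - 1\right)\right)^{2} = \left(2 \left(-3\right) \frac{1}{-7} + \left(25 \left(-2 + 1\right) - 1\right)\right)^{2} = \left(2 \left(-3\right) \left(- \frac{1}{7}\right) + \left(25 \left(-1\right) - 1\right)\right)^{2} = \left(\frac{6}{7} - 26\right)^{2} = \left(- \frac{176}{7}\right)^{2} = \frac{30976}{49}$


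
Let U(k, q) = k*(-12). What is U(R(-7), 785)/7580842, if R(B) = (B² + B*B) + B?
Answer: -546/3790421 ≈ -0.00014405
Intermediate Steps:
R(B) = B + 2*B² (R(B) = (B² + B²) + B = 2*B² + B = B + 2*B²)
U(k, q) = -12*k
U(R(-7), 785)/7580842 = -(-84)*(1 + 2*(-7))/7580842 = -(-84)*(1 - 14)*(1/7580842) = -(-84)*(-13)*(1/7580842) = -12*91*(1/7580842) = -1092*1/7580842 = -546/3790421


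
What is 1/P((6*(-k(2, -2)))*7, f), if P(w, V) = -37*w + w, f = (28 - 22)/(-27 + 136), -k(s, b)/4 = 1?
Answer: -1/6048 ≈ -0.00016534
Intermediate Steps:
k(s, b) = -4 (k(s, b) = -4*1 = -4)
f = 6/109 ≈ 0.055046
P(w, V) = -36*w
1/P((6*(-k(2, -2)))*7, f) = 1/(-36*6*(-1*(-4))*7) = 1/(-36*6*4*7) = 1/(-864*7) = 1/(-36*168) = 1/(-6048) = -1/6048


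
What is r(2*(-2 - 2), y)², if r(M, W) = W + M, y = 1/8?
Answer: 3969/64 ≈ 62.016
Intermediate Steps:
y = ⅛ ≈ 0.12500
r(M, W) = M + W
r(2*(-2 - 2), y)² = (2*(-2 - 2) + ⅛)² = (2*(-4) + ⅛)² = (-8 + ⅛)² = (-63/8)² = 3969/64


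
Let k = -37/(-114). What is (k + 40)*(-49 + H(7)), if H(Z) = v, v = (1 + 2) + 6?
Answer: -91940/57 ≈ -1613.0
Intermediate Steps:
k = 37/114 (k = -37*(-1/114) = 37/114 ≈ 0.32456)
v = 9 (v = 3 + 6 = 9)
H(Z) = 9
(k + 40)*(-49 + H(7)) = (37/114 + 40)*(-49 + 9) = (4597/114)*(-40) = -91940/57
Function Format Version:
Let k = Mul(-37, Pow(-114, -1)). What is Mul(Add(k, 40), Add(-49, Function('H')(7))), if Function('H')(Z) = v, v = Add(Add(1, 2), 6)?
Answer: Rational(-91940, 57) ≈ -1613.0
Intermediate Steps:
k = Rational(37, 114) (k = Mul(-37, Rational(-1, 114)) = Rational(37, 114) ≈ 0.32456)
v = 9 (v = Add(3, 6) = 9)
Function('H')(Z) = 9
Mul(Add(k, 40), Add(-49, Function('H')(7))) = Mul(Add(Rational(37, 114), 40), Add(-49, 9)) = Mul(Rational(4597, 114), -40) = Rational(-91940, 57)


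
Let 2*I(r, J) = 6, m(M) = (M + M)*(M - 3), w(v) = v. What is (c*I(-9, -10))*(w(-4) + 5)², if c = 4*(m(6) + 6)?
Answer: 504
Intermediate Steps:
m(M) = 2*M*(-3 + M) (m(M) = (2*M)*(-3 + M) = 2*M*(-3 + M))
I(r, J) = 3 (I(r, J) = (½)*6 = 3)
c = 168 (c = 4*(2*6*(-3 + 6) + 6) = 4*(2*6*3 + 6) = 4*(36 + 6) = 4*42 = 168)
(c*I(-9, -10))*(w(-4) + 5)² = (168*3)*(-4 + 5)² = 504*1² = 504*1 = 504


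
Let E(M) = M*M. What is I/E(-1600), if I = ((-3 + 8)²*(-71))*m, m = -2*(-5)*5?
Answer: -71/2048 ≈ -0.034668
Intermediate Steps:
m = 50 (m = 10*5 = 50)
I = -88750 (I = ((-3 + 8)²*(-71))*50 = (5²*(-71))*50 = (25*(-71))*50 = -1775*50 = -88750)
E(M) = M²
I/E(-1600) = -88750/((-1600)²) = -88750/2560000 = -88750*1/2560000 = -71/2048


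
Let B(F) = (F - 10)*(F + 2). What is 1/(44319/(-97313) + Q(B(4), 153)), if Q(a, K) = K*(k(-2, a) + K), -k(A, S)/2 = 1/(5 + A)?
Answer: 97313/2268029772 ≈ 4.2906e-5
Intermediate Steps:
k(A, S) = -2/(5 + A)
B(F) = (-10 + F)*(2 + F)
Q(a, K) = K*(-2/3 + K) (Q(a, K) = K*(-2/(5 - 2) + K) = K*(-2/3 + K))
1/(44319/(-97313) + Q(B(4), 153)) = 1/(44319/(-97313) + (1/3)*153*(-2 + 3*153)) = 1/(44319*(-1/97313) + (1/3)*153*(-2 + 459)) = 1/(-44319/97313 + (1/3)*153*457) = 1/(-44319/97313 + 23307) = 1/(2268029772/97313) = 97313/2268029772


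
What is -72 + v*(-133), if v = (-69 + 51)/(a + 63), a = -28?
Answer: -18/5 ≈ -3.6000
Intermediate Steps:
v = -18/35 (v = (-69 + 51)/(-28 + 63) = -18/35 ≈ -0.51429)
-72 + v*(-133) = -72 - 18/35*(-133) = -72 + 342/5 = -18/5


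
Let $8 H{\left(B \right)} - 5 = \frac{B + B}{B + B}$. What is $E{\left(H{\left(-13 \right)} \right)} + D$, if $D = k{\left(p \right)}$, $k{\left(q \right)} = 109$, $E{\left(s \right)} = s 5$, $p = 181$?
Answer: $\frac{451}{4} \approx 112.75$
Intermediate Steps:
$H{\left(B \right)} = \frac{3}{4}$ ($H{\left(B \right)} = \frac{5}{8} + \frac{\left(B + B\right) \frac{1}{B + B}}{8} = \frac{5}{8} + \frac{2 B \frac{1}{2 B}}{8} = \frac{5}{8} + \frac{1}{8} \cdot 1 = \frac{5}{8} + \frac{1}{8} = \frac{3}{4}$)
$E{\left(s \right)} = 5 s$
$D = 109$
$E{\left(H{\left(-13 \right)} \right)} + D = 5 \cdot \frac{3}{4} + 109 = \frac{15}{4} + 109 = \frac{451}{4}$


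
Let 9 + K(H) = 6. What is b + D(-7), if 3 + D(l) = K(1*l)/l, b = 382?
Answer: 2656/7 ≈ 379.43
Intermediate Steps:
K(H) = -3 (K(H) = -9 + 6 = -3)
D(l) = -3 - 3/l
b + D(-7) = 382 + (-3 - 3/(-7)) = 382 + (-3 - 3*(-1/7)) = 382 + (-3 + 3/7) = 382 - 18/7 = 2656/7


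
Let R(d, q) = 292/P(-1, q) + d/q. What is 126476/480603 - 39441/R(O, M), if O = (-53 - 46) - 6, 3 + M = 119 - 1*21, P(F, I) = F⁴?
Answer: -359454762685/2656292781 ≈ -135.32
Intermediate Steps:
M = 95 (M = -3 + (119 - 1*21) = -3 + (119 - 21) = -3 + 98 = 95)
O = -105 (O = -99 - 6 = -105)
R(d, q) = 292 + d/q (R(d, q) = 292/((-1)⁴) + d/q = 292/1 + d/q = 292*1 + d/q = 292 + d/q)
126476/480603 - 39441/R(O, M) = 126476/480603 - 39441/(292 - 105/95) = 126476*(1/480603) - 39441/(292 - 105*1/95) = 126476/480603 - 39441/(292 - 21/19) = 126476/480603 - 39441/5527/19 = 126476/480603 - 39441*19/5527 = 126476/480603 - 749379/5527 = -359454762685/2656292781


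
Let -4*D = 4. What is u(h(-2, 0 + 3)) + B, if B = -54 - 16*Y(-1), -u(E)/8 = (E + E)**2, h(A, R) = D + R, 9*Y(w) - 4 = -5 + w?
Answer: -1606/9 ≈ -178.44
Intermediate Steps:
D = -1 (D = -1/4*4 = -1)
Y(w) = -1/9 + w/9 (Y(w) = 4/9 + (-5 + w)/9 = 4/9 + (-5/9 + w/9) = -1/9 + w/9)
h(A, R) = -1 + R
u(E) = -32*E**2 (u(E) = -8*(E + E)**2 = -8*4*E**2 = -32*E**2)
B = -454/9 (B = -54 - 16*(-1/9 + (1/9)*(-1)) = -54 - 16*(-1/9 - 1/9) = -54 - 16*(-2/9) = -54 + 32/9 = -454/9 ≈ -50.444)
u(h(-2, 0 + 3)) + B = -32*(-1 + (0 + 3))**2 - 454/9 = -32*(-1 + 3)**2 - 454/9 = -32*2**2 - 454/9 = -32*4 - 454/9 = -128 - 454/9 = -1606/9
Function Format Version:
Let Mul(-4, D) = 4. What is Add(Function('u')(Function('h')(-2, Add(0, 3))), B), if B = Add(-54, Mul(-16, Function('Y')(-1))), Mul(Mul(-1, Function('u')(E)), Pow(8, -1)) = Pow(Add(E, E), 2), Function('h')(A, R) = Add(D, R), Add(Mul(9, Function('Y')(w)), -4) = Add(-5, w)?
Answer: Rational(-1606, 9) ≈ -178.44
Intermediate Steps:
D = -1 (D = Mul(Rational(-1, 4), 4) = -1)
Function('Y')(w) = Add(Rational(-1, 9), Mul(Rational(1, 9), w)) (Function('Y')(w) = Add(Rational(4, 9), Mul(Rational(1, 9), Add(-5, w))) = Add(Rational(4, 9), Add(Rational(-5, 9), Mul(Rational(1, 9), w))) = Add(Rational(-1, 9), Mul(Rational(1, 9), w)))
Function('h')(A, R) = Add(-1, R)
Function('u')(E) = Mul(-32, Pow(E, 2)) (Function('u')(E) = Mul(-8, Pow(Add(E, E), 2)) = Mul(-8, Pow(Mul(2, E), 2)) = Mul(-8, Mul(4, Pow(E, 2))) = Mul(-32, Pow(E, 2)))
B = Rational(-454, 9) (B = Add(-54, Mul(-16, Add(Rational(-1, 9), Mul(Rational(1, 9), -1)))) = Add(-54, Mul(-16, Add(Rational(-1, 9), Rational(-1, 9)))) = Add(-54, Mul(-16, Rational(-2, 9))) = Add(-54, Rational(32, 9)) = Rational(-454, 9) ≈ -50.444)
Add(Function('u')(Function('h')(-2, Add(0, 3))), B) = Add(Mul(-32, Pow(Add(-1, Add(0, 3)), 2)), Rational(-454, 9)) = Add(Mul(-32, Pow(Add(-1, 3), 2)), Rational(-454, 9)) = Add(Mul(-32, Pow(2, 2)), Rational(-454, 9)) = Add(Mul(-32, 4), Rational(-454, 9)) = Add(-128, Rational(-454, 9)) = Rational(-1606, 9)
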